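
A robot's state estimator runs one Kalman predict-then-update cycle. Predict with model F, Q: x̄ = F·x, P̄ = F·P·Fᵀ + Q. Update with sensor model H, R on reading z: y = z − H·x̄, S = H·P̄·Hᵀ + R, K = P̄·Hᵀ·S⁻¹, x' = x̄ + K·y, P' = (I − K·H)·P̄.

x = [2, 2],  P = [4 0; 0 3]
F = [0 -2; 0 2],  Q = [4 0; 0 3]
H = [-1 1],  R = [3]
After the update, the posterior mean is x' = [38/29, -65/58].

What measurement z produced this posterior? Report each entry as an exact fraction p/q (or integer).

z = [-3]

x̄ = F·x = [-4, 4]
P̄ = F·P·Fᵀ + Q = [16 -12; -12 15]
S = H·P̄·Hᵀ + R = [58]
K = P̄·Hᵀ·S⁻¹ = [-14/29; 27/58]
x' − x̄ = [154/29, -297/58] = K·y
y = (KᵀK)⁻¹·Kᵀ·(x' − x̄) = [-11]
z = y + H·x̄ = [-11] + [8] = [-3]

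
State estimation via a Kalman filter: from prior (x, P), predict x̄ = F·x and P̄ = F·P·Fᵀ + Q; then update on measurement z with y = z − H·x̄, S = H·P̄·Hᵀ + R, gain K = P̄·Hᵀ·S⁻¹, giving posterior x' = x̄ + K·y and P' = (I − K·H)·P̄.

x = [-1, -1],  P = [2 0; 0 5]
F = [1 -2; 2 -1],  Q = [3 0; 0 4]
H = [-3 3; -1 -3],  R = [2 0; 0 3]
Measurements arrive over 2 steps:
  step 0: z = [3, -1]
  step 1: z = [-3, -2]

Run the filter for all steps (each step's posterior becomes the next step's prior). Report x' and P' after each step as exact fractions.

step 0: x̄ = F·x = [1, -1]
step 0: P̄ = F·P·Fᵀ + Q = [25 14; 14 17]
step 0: y = z − H·x̄ = [9, -3]
step 0: S = H·P̄·Hᵀ + R = [128 6; 6 265]
step 0: K = P̄·Hᵀ·S⁻¹ = [-8343/33884 -4189/16942; 2775/33884 -4187/16942]
step 0: x' = x̄ + K·y = [-16069/33884, 16213/33884]
step 0: P' = (I − K·H)·P̄ = [10455/33884 4893/33884; 4893/33884 6743/33884]
step 1: x̄ = F·x = [-48495/33884, -48351/33884]
step 1: P̄ = F·P·Fᵀ + Q = [119507/33884 9931/33884; 9931/33884 164527/33884]
step 1: y = z − H·x̄ = [-25521/8471, -65329/8471]
step 1: S = H·P̄·Hᵀ + R = [611329/8471 -265659/8471; -265659/8471 440372/8471]
step 1: K = P̄·Hᵀ·S⁻¹ = [-5442849/23449117 -5270953/23449117; 2079942/23449117 -5448059/23449117]
step 1: x' = x̄ + K·y = [93949619/93796468, 9154519/93796468]
step 1: P' = (I − K·H)·P̄ = [26698557/93796468 12184293/93796468; 12184293/93796468 17730805/93796468]

step 0: x' = [-16069/33884, 16213/33884], P' = [10455/33884 4893/33884; 4893/33884 6743/33884]
step 1: x' = [93949619/93796468, 9154519/93796468], P' = [26698557/93796468 12184293/93796468; 12184293/93796468 17730805/93796468]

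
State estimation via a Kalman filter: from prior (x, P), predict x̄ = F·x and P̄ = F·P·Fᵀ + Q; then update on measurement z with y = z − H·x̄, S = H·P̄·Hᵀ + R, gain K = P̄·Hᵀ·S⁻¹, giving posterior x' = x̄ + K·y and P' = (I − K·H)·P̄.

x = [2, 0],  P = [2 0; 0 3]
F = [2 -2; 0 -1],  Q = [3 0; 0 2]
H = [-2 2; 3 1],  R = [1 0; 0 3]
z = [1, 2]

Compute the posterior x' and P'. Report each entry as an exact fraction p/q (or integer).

x̄ = F·x = [4, 0]
P̄ = F·P·Fᵀ + Q = [23 6; 6 5]
y = z − H·x̄ = [9, -10]
S = H·P̄·Hᵀ + R = [65 -104; -104 251]
K = P̄·Hᵀ·S⁻¹ = [-734/5499 103/423; 210/611 11/47]
x' = x̄ + K·y = [2000/5499, 460/611]
P' = (I − K·H)·P̄ = [1096/5499 81/611; 81/611 186/611]

x' = [2000/5499, 460/611]
P' = [1096/5499 81/611; 81/611 186/611]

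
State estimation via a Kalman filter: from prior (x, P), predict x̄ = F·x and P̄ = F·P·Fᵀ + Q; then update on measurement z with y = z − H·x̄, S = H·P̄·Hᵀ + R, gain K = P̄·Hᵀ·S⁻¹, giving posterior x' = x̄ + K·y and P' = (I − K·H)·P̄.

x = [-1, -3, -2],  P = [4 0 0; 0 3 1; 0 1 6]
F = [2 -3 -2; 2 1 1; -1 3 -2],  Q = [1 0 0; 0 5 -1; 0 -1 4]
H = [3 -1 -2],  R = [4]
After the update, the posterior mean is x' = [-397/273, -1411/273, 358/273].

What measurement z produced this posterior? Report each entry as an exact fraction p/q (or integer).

z = [-2]

x̄ = F·x = [11, -7, -4]
P̄ = F·P·Fᵀ + Q = [80 -10 -11; -10 32 -11; -11 -11 47]
S = H·P̄·Hᵀ + R = [1092]
K = P̄·Hᵀ·S⁻¹ = [68/273; -10/273; -29/273]
x' − x̄ = [-3400/273, 500/273, 1450/273] = K·y
y = (KᵀK)⁻¹·Kᵀ·(x' − x̄) = [-50]
z = y + H·x̄ = [-50] + [48] = [-2]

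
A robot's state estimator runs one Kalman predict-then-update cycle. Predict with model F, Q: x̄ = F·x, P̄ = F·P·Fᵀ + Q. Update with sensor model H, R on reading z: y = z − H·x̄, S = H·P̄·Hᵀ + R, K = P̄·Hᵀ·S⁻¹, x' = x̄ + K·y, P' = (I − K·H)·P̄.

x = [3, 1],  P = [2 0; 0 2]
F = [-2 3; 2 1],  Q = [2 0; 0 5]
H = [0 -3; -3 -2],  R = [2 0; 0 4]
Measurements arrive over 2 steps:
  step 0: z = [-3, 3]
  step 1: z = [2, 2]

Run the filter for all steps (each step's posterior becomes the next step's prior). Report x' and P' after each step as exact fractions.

step 0: x' = [-3019/1741, 1897/1741], P' = [4632/8705 -1252/8705; -1252/8705 1902/8705]
step 1: x' = [2172749/9461170, -3721211/4730585], P' = [2402786/4730585 -654568/4730585; -654568/4730585 1014054/4730585]

step 0: x̄ = F·x = [-3, 7]
step 0: P̄ = F·P·Fᵀ + Q = [28 -2; -2 15]
step 0: y = z − H·x̄ = [18, 8]
step 0: S = H·P̄·Hᵀ + R = [137 72; 72 292]
step 0: K = P̄·Hᵀ·S⁻¹ = [1878/8705 -2848/8705; -2853/8705 -12/8705]
step 0: x' = x̄ + K·y = [-3019/1741, 1897/1741]
step 0: P' = (I − K·H)·P̄ = [4632/8705 -1252/8705; -1252/8705 1902/8705]
step 1: x̄ = F·x = [11729/1741, -4141/1741]
step 1: P̄ = F·P·Fᵀ + Q = [13616/1741 -3566/1741; -3566/1741 58947/8705]
step 1: y = z − H·x̄ = [-8941/1741, 30387/1741]
step 1: S = H·P̄·Hᵀ + R = [547933/8705 193212/8705; 193212/8705 669368/8705]
step 1: K = P̄·Hᵀ·S⁻¹ = [981852/4730585 -2949611/9461170; -1521081/4730585 -16101/4730585]
step 1: x' = x̄ + K·y = [2172749/9461170, -3721211/4730585]
step 1: P' = (I − K·H)·P̄ = [2402786/4730585 -654568/4730585; -654568/4730585 1014054/4730585]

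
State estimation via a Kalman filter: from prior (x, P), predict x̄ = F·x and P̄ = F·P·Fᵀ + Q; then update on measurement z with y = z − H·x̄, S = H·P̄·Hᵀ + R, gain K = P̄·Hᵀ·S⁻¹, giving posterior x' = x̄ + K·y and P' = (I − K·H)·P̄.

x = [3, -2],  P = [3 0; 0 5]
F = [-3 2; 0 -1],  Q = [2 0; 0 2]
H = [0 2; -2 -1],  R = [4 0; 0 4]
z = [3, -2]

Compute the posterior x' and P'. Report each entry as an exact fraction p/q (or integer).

x̄ = F·x = [-13, 2]
P̄ = F·P·Fᵀ + Q = [49 -10; -10 7]
y = z − H·x̄ = [-1, -26]
S = H·P̄·Hᵀ + R = [32 26; 26 167]
K = P̄·Hᵀ·S⁻¹ = [-263/1167 -574/1167; 500/1167 13/1167]
x' = x̄ + K·y = [16/1167, 1496/1167]
P' = (I − K·H)·P̄ = [1411/1167 -526/1167; -526/1167 1000/1167]

x' = [16/1167, 1496/1167]
P' = [1411/1167 -526/1167; -526/1167 1000/1167]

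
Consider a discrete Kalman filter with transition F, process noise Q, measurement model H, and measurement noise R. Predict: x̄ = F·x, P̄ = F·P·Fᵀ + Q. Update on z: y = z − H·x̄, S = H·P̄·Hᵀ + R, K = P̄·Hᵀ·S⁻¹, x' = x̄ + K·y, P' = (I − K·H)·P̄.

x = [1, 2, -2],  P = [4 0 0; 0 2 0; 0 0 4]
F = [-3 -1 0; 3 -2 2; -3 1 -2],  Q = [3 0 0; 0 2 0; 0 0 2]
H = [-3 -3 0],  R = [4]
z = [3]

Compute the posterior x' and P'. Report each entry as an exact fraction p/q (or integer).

x' = [-1046/355, 131/71, -717/355]
P' = [13826/355 -2758/71 13852/355; -2758/71 2782/71 -2788/71; 13852/355 -2788/71 15524/355]

x̄ = F·x = [-5, -5, 3]
P̄ = F·P·Fᵀ + Q = [41 -32 34; -32 62 -56; 34 -56 56]
y = z − H·x̄ = [-27]
S = H·P̄·Hᵀ + R = [355]
K = P̄·Hᵀ·S⁻¹ = [-27/355; -18/71; 66/355]
x' = x̄ + K·y = [-1046/355, 131/71, -717/355]
P' = (I − K·H)·P̄ = [13826/355 -2758/71 13852/355; -2758/71 2782/71 -2788/71; 13852/355 -2788/71 15524/355]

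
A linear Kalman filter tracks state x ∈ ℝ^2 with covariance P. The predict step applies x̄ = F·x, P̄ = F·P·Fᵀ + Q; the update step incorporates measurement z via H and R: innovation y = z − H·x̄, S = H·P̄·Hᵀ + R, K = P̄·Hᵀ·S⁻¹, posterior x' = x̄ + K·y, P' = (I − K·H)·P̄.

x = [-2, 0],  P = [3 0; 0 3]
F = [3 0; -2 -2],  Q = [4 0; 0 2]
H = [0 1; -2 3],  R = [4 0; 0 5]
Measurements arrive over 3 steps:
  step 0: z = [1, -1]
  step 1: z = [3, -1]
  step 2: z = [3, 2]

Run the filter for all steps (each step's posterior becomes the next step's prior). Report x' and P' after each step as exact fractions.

step 0: x' = [175/729, -13/729], P' = [3397/729 1868/729; 1868/729 1372/729]
step 1: x' = [3031148/2282457, 563351/760819], P' = [1894433/760819 938292/760819; 938292/760819 813988/760819]
step 2: x' = [15655625/36375381, 38384249/36375381], P' = [1056814181/424379445 522762244/424379445; 522762244/424379445 452483356/424379445]

step 0: x̄ = F·x = [-6, 4]
step 0: P̄ = F·P·Fᵀ + Q = [31 -18; -18 26]
step 0: y = z − H·x̄ = [-3, -25]
step 0: S = H·P̄·Hᵀ + R = [30 114; 114 579]
step 0: K = P̄·Hᵀ·S⁻¹ = [467/729 -238/729; 343/729 76/729]
step 0: x' = x̄ + K·y = [175/729, -13/729]
step 0: P' = (I − K·H)·P̄ = [3397/729 1868/729; 1868/729 1372/729]
step 1: x̄ = F·x = [175/243, -4/9]
step 1: P̄ = F·P·Fᵀ + Q = [3721/81 -130/3; -130/3 146/3]
step 1: y = z − H·x̄ = [31/9, 431/243]
step 1: S = H·P̄·Hᵀ + R = [158/3 698/3; 698/3 92887/81]
step 1: K = P̄·Hᵀ·S⁻¹ = [234573/760819 -194798/760819; 203497/760819 113076/760819]
step 1: x' = x̄ + K·y = [3031148/2282457, 563351/760819]
step 1: P' = (I − K·H)·P̄ = [1894433/760819 938292/760819; 938292/760819 813988/760819]
step 2: x̄ = F·x = [3031148/760819, -9442402/2282457]
step 2: P̄ = F·P·Fᵀ + Q = [20093173/760819 -16996350/760819; -16996350/760819 19861658/760819]
step 2: y = z − H·x̄ = [16289773/2282457, 17026336/760819]
step 2: S = H·P̄·Hᵀ + R = [22904934/760819 93577674/760819; 93577674/760819 466887909/760819]
step 2: K = P̄·Hᵀ·S⁻¹ = [130690561/424379445 -109068326/424379445; 113120839/424379445 62385116/424379445]
step 2: x' = x̄ + K·y = [15655625/36375381, 38384249/36375381]
step 2: P' = (I − K·H)·P̄ = [1056814181/424379445 522762244/424379445; 522762244/424379445 452483356/424379445]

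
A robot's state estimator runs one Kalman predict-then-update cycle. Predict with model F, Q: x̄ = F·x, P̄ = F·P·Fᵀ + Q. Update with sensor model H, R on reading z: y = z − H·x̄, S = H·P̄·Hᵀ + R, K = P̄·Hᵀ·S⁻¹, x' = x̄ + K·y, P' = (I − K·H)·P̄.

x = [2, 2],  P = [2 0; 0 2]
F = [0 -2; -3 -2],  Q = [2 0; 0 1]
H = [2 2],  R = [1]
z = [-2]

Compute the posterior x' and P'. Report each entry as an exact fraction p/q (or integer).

x' = [28/71, -310/213]
P' = [278/71 -272/71; -272/71 851/213]

x̄ = F·x = [-4, -10]
P̄ = F·P·Fᵀ + Q = [10 8; 8 27]
y = z − H·x̄ = [26]
S = H·P̄·Hᵀ + R = [213]
K = P̄·Hᵀ·S⁻¹ = [12/71; 70/213]
x' = x̄ + K·y = [28/71, -310/213]
P' = (I − K·H)·P̄ = [278/71 -272/71; -272/71 851/213]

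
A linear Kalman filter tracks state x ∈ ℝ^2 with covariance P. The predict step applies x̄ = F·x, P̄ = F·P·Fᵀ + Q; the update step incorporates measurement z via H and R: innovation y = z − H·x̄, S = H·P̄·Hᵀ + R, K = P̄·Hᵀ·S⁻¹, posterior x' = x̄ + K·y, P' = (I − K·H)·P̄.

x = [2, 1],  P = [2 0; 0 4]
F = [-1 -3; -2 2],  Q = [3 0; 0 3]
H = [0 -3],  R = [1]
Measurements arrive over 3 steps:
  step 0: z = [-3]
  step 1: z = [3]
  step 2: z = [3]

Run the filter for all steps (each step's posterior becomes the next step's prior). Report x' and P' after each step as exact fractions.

step 0: x' = [-440/61, 241/244], P' = [1601/61 -5/61; -5/61 27/244]
step 1: x' = [-474461/119894, -117771/119894], P' = [327338/59947 6283/119894; 6283/119894 6654/59947]
step 2: x' = [26901119/6738020, -13059403/13476040], P' = [18157913/3369010 313659/6738020; 313659/6738020 1490677/13476040]

step 0: x̄ = F·x = [-5, -2]
step 0: P̄ = F·P·Fᵀ + Q = [41 -20; -20 27]
step 0: y = z − H·x̄ = [-9]
step 0: S = H·P̄·Hᵀ + R = [244]
step 0: K = P̄·Hᵀ·S⁻¹ = [15/61; -81/244]
step 0: x' = x̄ + K·y = [-440/61, 241/244]
step 0: P' = (I − K·H)·P̄ = [1601/61 -5/61; -5/61 27/244]
step 1: x̄ = F·x = [17/4, 2001/122]
step 1: P̄ = F·P·Fᵀ + Q = [119/4 103/2; 103/2 6654/61]
step 1: y = z − H·x̄ = [6369/122]
step 1: S = H·P̄·Hᵀ + R = [59947/61]
step 1: K = P̄·Hᵀ·S⁻¹ = [-18849/119894; -19962/59947]
step 1: x' = x̄ + K·y = [-474461/119894, -117771/119894]
step 1: P' = (I − K·H)·P̄ = [327338/59947 6283/119894; 6283/119894 6654/59947]
step 2: x̄ = F·x = [413887/59947, 356690/59947]
step 2: P̄ = F·P·Fᵀ + Q = [585914/59947 627318/59947; 627318/59947 1490677/59947]
step 2: y = z − H·x̄ = [1249911/59947]
step 2: S = H·P̄·Hᵀ + R = [13476040/59947]
step 2: K = P̄·Hᵀ·S⁻¹ = [-940977/6738020; -4472031/13476040]
step 2: x' = x̄ + K·y = [26901119/6738020, -13059403/13476040]
step 2: P' = (I − K·H)·P̄ = [18157913/3369010 313659/6738020; 313659/6738020 1490677/13476040]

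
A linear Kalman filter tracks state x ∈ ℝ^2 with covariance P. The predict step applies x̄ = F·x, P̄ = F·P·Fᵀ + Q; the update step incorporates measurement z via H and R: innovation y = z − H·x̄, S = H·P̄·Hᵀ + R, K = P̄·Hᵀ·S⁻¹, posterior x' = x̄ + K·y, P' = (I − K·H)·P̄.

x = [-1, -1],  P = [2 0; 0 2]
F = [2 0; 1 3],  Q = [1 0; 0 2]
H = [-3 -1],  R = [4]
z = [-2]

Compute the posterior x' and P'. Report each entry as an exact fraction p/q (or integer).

x̄ = F·x = [-2, -4]
P̄ = F·P·Fᵀ + Q = [9 4; 4 22]
y = z − H·x̄ = [-12]
S = H·P̄·Hᵀ + R = [131]
K = P̄·Hᵀ·S⁻¹ = [-31/131; -34/131]
x' = x̄ + K·y = [110/131, -116/131]
P' = (I − K·H)·P̄ = [218/131 -530/131; -530/131 1726/131]

x' = [110/131, -116/131]
P' = [218/131 -530/131; -530/131 1726/131]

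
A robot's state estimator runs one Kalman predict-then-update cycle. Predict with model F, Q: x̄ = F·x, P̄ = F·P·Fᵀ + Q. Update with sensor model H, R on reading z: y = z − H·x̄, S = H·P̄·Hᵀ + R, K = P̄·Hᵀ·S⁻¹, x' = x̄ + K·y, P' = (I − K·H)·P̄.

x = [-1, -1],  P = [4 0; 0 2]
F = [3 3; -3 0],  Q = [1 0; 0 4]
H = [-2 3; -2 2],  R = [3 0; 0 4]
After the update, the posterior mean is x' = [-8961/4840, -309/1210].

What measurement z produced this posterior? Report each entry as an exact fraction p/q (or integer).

x̄ = F·x = [-6, 3]
P̄ = F·P·Fᵀ + Q = [55 -36; -36 40]
S = H·P̄·Hᵀ + R = [1015 820; 820 672]
K = P̄·Hᵀ·S⁻¹ = [343/1210 -597/968; 274/605 -79/242]
x' − x̄ = [20079/4840, -3939/1210] = K·y
y = (KᵀK)⁻¹·Kᵀ·(x' − x̄) = [-18, -15]
z = y + H·x̄ = [-18, -15] + [21, 18] = [3, 3]

z = [3, 3]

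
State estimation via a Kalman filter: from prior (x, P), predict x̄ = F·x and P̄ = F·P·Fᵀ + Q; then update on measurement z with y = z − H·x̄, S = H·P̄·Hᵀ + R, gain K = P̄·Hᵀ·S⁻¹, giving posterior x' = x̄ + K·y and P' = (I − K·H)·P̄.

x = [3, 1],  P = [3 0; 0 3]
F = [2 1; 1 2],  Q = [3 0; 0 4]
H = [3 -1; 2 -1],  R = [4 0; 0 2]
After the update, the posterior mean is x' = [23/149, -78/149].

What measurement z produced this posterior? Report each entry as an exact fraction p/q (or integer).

x̄ = F·x = [7, 5]
P̄ = F·P·Fᵀ + Q = [18 12; 12 19]
S = H·P̄·Hᵀ + R = [113 67; 67 45]
K = P̄·Hᵀ·S⁻¹ = [141/298 -51/298; 215/298 -287/298]
x' − x̄ = [-1020/149, -823/149] = K·y
y = (KᵀK)⁻¹·Kᵀ·(x' − x̄) = [-17, -7]
z = y + H·x̄ = [-17, -7] + [16, 9] = [-1, 2]

z = [-1, 2]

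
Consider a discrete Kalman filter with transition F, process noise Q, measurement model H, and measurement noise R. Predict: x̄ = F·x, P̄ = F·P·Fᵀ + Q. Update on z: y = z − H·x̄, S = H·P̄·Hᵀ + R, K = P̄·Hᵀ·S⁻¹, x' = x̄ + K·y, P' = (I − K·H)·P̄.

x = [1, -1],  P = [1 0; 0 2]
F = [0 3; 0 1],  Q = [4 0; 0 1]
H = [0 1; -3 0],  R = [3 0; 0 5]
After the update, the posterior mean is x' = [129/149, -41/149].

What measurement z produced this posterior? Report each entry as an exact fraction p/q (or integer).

z = [-1, -3]

x̄ = F·x = [-3, -1]
P̄ = F·P·Fᵀ + Q = [22 6; 6 3]
S = H·P̄·Hᵀ + R = [6 -18; -18 203]
K = P̄·Hᵀ·S⁻¹ = [5/149 -48/149; 95/298 -9/149]
x' − x̄ = [576/149, 108/149] = K·y
y = (KᵀK)⁻¹·Kᵀ·(x' − x̄) = [0, -12]
z = y + H·x̄ = [0, -12] + [-1, 9] = [-1, -3]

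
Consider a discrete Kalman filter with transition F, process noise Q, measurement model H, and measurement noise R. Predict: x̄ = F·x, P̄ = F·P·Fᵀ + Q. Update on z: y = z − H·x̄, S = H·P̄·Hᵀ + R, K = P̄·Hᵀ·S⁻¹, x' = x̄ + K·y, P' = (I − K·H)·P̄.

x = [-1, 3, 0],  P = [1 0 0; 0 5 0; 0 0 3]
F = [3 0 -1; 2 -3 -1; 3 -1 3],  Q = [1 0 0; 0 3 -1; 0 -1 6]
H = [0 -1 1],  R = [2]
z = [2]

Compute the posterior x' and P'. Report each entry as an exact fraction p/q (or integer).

x̄ = F·x = [-3, -11, -6]
P̄ = F·P·Fᵀ + Q = [13 9 0; 9 55 11; 0 11 47]
y = z − H·x̄ = [-3]
S = H·P̄·Hᵀ + R = [82]
K = P̄·Hᵀ·S⁻¹ = [-9/82; -22/41; 18/41]
x' = x̄ + K·y = [-219/82, -385/41, -300/41]
P' = (I − K·H)·P̄ = [985/82 171/41 162/41; 171/41 1287/41 1243/41; 162/41 1243/41 1279/41]

x' = [-219/82, -385/41, -300/41]
P' = [985/82 171/41 162/41; 171/41 1287/41 1243/41; 162/41 1243/41 1279/41]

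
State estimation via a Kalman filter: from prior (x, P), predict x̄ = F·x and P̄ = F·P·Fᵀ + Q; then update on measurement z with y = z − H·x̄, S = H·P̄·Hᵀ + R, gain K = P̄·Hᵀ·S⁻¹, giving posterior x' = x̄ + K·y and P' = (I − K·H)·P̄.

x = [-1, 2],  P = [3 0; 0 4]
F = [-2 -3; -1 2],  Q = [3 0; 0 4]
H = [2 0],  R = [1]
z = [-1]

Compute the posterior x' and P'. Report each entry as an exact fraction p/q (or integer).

x' = [-106/205, 773/205]
P' = [51/205 -18/205; -18/205 3419/205]

x̄ = F·x = [-4, 5]
P̄ = F·P·Fᵀ + Q = [51 -18; -18 23]
y = z − H·x̄ = [7]
S = H·P̄·Hᵀ + R = [205]
K = P̄·Hᵀ·S⁻¹ = [102/205; -36/205]
x' = x̄ + K·y = [-106/205, 773/205]
P' = (I − K·H)·P̄ = [51/205 -18/205; -18/205 3419/205]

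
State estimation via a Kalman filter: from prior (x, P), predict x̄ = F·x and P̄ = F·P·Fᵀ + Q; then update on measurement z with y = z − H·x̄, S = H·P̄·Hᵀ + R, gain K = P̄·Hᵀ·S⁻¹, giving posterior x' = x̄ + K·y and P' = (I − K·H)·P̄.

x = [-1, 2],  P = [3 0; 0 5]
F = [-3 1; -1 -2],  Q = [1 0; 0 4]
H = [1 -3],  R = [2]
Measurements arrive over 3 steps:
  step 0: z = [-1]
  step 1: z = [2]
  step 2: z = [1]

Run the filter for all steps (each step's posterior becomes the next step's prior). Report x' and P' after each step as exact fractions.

step 0: x̄ = F·x = [5, -3]
step 0: P̄ = F·P·Fᵀ + Q = [33 -1; -1 27]
step 0: y = z − H·x̄ = [-15]
step 0: S = H·P̄·Hᵀ + R = [284]
step 0: K = P̄·Hᵀ·S⁻¹ = [9/71; -41/142]
step 0: x' = x̄ + K·y = [220/71, 189/142]
step 0: P' = (I − K·H)·P̄ = [2019/71 667/71; 667/71 236/71]
step 1: x̄ = F·x = [-1131/142, -409/71]
step 1: P̄ = F·P·Fᵀ + Q = [14476/71 8920/71; 8920/71 5915/71]
step 1: y = z − H·x̄ = [-1039/142]
step 1: S = H·P̄·Hᵀ + R = [14333/71]
step 1: K = P̄·Hᵀ·S⁻¹ = [-12284/14333; -8825/14333]
step 1: x' = x̄ + K·y = [-48557/28666, -35989/28666]
step 1: P' = (I − K·H)·P̄ = [797012/14333 273860/14333; 273860/14333 97170/14333]
step 2: x̄ = F·x = [54841/14333, 120535/28666]
step 2: P̄ = F·P·Fᵀ + Q = [5641451/14333 3565996/14333; 3565996/14333 2338464/14333]
step 2: y = z − H·x̄ = [280589/28666]
step 2: S = H·P̄·Hᵀ + R = [5320317/14333]
step 2: K = P̄·Hᵀ·S⁻¹ = [-5056537/5320317; -3449396/5320317]
step 2: x' = x̄ + K·y = [-58275703/10640634, -22785053/10640634]
step 2: P' = (I − K·H)·P̄ = [310175206/5320317 106762760/5320317; 106762760/5320317 37887184/5320317]

step 0: x' = [220/71, 189/142], P' = [2019/71 667/71; 667/71 236/71]
step 1: x' = [-48557/28666, -35989/28666], P' = [797012/14333 273860/14333; 273860/14333 97170/14333]
step 2: x' = [-58275703/10640634, -22785053/10640634], P' = [310175206/5320317 106762760/5320317; 106762760/5320317 37887184/5320317]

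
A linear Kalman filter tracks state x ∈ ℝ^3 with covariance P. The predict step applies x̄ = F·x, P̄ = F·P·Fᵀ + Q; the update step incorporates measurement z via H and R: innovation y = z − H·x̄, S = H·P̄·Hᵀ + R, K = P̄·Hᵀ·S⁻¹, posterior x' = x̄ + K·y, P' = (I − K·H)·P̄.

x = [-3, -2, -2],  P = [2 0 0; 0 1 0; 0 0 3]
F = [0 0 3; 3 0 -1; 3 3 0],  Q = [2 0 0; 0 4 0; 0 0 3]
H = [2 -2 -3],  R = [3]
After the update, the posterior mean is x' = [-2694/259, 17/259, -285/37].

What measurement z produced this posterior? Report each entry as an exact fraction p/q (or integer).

x̄ = F·x = [-6, -7, -15]
P̄ = F·P·Fᵀ + Q = [29 -9 0; -9 25 18; 0 18 30]
S = H·P̄·Hᵀ + R = [777]
K = P̄·Hᵀ·S⁻¹ = [76/777; -122/777; -6/37]
x' − x̄ = [-1140/259, 1830/259, 270/37] = K·y
y = (KᵀK)⁻¹·Kᵀ·(x' − x̄) = [-45]
z = y + H·x̄ = [-45] + [47] = [2]

z = [2]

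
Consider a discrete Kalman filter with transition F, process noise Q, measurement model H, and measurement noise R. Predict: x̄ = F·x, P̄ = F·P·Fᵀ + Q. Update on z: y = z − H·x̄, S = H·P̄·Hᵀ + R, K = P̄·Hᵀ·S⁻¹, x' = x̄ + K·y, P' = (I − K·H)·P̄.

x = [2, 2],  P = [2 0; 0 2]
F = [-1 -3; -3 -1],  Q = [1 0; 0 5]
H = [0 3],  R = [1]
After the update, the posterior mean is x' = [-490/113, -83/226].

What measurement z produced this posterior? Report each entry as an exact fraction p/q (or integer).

z = [-1]

x̄ = F·x = [-8, -8]
P̄ = F·P·Fᵀ + Q = [21 12; 12 25]
S = H·P̄·Hᵀ + R = [226]
K = P̄·Hᵀ·S⁻¹ = [18/113; 75/226]
x' − x̄ = [414/113, 1725/226] = K·y
y = (KᵀK)⁻¹·Kᵀ·(x' − x̄) = [23]
z = y + H·x̄ = [23] + [-24] = [-1]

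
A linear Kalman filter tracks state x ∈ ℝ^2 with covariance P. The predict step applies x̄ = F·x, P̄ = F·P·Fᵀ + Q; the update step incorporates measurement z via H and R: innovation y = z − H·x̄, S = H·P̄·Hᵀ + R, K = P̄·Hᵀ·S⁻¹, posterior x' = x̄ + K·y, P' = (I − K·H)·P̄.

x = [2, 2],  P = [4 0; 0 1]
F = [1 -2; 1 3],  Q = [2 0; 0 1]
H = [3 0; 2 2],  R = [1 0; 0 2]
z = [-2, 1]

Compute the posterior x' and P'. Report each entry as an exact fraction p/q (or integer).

x̄ = F·x = [-2, 8]
P̄ = F·P·Fᵀ + Q = [10 -2; -2 14]
y = z − H·x̄ = [4, -11]
S = H·P̄·Hᵀ + R = [91 48; 48 82]
K = P̄·Hᵀ·S⁻¹ = [846/2579 8/2579; -822/2579 1236/2579]
x' = x̄ + K·y = [-1862/2579, 3748/2579]
P' = (I − K·H)·P̄ = [282/2579 -274/2579; -274/2579 1510/2579]

x' = [-1862/2579, 3748/2579]
P' = [282/2579 -274/2579; -274/2579 1510/2579]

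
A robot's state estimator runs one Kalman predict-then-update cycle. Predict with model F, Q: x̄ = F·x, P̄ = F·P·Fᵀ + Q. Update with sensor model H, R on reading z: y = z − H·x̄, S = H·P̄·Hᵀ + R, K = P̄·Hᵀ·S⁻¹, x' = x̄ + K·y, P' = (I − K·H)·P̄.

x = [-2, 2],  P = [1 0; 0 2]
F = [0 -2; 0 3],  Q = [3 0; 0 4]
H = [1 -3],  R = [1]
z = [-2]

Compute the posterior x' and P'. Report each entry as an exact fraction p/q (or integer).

x' = [-2/3, 22/47]
P' = [19/6 1; 1 20/47]

x̄ = F·x = [-4, 6]
P̄ = F·P·Fᵀ + Q = [11 -12; -12 22]
y = z − H·x̄ = [20]
S = H·P̄·Hᵀ + R = [282]
K = P̄·Hᵀ·S⁻¹ = [1/6; -13/47]
x' = x̄ + K·y = [-2/3, 22/47]
P' = (I − K·H)·P̄ = [19/6 1; 1 20/47]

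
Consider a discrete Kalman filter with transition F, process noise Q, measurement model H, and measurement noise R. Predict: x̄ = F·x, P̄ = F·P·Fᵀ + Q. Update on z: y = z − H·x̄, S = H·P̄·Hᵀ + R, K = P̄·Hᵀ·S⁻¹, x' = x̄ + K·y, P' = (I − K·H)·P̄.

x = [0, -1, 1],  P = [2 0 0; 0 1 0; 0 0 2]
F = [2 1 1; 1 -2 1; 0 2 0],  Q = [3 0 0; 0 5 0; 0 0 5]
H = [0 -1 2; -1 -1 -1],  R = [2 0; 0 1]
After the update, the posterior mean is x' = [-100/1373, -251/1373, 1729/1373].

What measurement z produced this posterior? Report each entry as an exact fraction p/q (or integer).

z = [3, -1]

x̄ = F·x = [0, 3, -2]
P̄ = F·P·Fᵀ + Q = [14 4 2; 4 13 -4; 2 -4 9]
S = H·P̄·Hᵀ + R = [67 -1; -1 41]
K = P̄·Hᵀ·S⁻¹ = [-10/1373 -670/1373; -437/1373 -446/1373; 895/2746 -447/2746]
x' − x̄ = [-100/1373, -4370/1373, 4475/1373] = K·y
y = (KᵀK)⁻¹·Kᵀ·(x' − x̄) = [10, 0]
z = y + H·x̄ = [10, 0] + [-7, -1] = [3, -1]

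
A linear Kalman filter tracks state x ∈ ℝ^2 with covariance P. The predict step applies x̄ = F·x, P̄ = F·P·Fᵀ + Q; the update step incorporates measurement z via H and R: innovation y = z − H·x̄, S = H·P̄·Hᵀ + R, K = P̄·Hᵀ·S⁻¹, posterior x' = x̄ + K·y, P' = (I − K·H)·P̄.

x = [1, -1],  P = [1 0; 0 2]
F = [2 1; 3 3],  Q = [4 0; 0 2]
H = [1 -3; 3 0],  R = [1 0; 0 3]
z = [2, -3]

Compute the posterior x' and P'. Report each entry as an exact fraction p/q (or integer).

x' = [-1899/2086, -4089/4172]
P' = [331/1043 225/2086; 225/2086 613/4172]

x̄ = F·x = [1, 0]
P̄ = F·P·Fᵀ + Q = [10 12; 12 29]
y = z − H·x̄ = [1, -6]
S = H·P̄·Hᵀ + R = [200 -78; -78 93]
K = P̄·Hᵀ·S⁻¹ = [-13/2086 331/1043; -1389/4172 225/2086]
x' = x̄ + K·y = [-1899/2086, -4089/4172]
P' = (I − K·H)·P̄ = [331/1043 225/2086; 225/2086 613/4172]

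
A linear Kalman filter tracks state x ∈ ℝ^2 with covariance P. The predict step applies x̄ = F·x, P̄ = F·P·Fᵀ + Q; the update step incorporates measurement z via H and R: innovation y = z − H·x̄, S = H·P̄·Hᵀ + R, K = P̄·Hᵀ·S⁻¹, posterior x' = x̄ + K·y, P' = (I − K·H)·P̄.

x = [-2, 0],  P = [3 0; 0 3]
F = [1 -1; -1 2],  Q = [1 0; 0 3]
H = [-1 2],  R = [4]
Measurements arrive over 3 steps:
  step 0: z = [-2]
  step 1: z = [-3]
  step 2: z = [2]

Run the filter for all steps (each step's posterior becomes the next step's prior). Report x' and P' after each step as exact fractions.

step 0: x' = [-38/119, -122/119], P' = [208/119 54/119; 54/119 117/119]
step 1: x' = [164/325, -3383/2600], P' = [496/325 136/325; 136/325 1229/1300]
step 2: x' = [7536/54361, 32078/54361], P' = [80288/54361 22054/54361; 22054/54361 51143/54361]

step 0: x̄ = F·x = [-2, 2]
step 0: P̄ = F·P·Fᵀ + Q = [7 -9; -9 18]
step 0: y = z − H·x̄ = [-8]
step 0: S = H·P̄·Hᵀ + R = [119]
step 0: K = P̄·Hᵀ·S⁻¹ = [-25/119; 45/119]
step 0: x' = x̄ + K·y = [-38/119, -122/119]
step 0: P' = (I − K·H)·P̄ = [208/119 54/119; 54/119 117/119]
step 1: x̄ = F·x = [12/17, -206/119]
step 1: P̄ = F·P·Fᵀ + Q = [48/17 -40/17; -40/17 817/119]
step 1: y = z − H·x̄ = [139/119]
step 1: S = H·P̄·Hᵀ + R = [5200/119]
step 1: K = P̄·Hᵀ·S⁻¹ = [-56/325; 957/2600]
step 1: x' = x̄ + K·y = [164/325, -3383/2600]
step 1: P' = (I − K·H)·P̄ = [496/325 136/325; 136/325 1229/1300]
step 2: x̄ = F·x = [939/520, -4039/1300]
step 2: P̄ = F·P·Fᵀ + Q = [137/52 -281/130; -281/130 2156/325]
step 2: y = z − H·x̄ = [26051/2600]
step 2: S = H·P̄·Hᵀ + R = [54361/1300]
step 2: K = P̄·Hᵀ·S⁻¹ = [-9045/54361; 20058/54361]
step 2: x' = x̄ + K·y = [7536/54361, 32078/54361]
step 2: P' = (I − K·H)·P̄ = [80288/54361 22054/54361; 22054/54361 51143/54361]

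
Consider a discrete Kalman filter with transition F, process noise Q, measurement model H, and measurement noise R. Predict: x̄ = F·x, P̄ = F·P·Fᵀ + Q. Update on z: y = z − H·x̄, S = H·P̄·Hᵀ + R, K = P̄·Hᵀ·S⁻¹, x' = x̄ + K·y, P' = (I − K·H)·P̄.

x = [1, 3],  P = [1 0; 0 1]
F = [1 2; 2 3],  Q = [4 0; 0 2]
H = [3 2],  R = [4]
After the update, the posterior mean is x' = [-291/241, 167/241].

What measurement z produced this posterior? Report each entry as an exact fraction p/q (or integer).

z = [-3]

x̄ = F·x = [7, 11]
P̄ = F·P·Fᵀ + Q = [9 8; 8 15]
S = H·P̄·Hᵀ + R = [241]
K = P̄·Hᵀ·S⁻¹ = [43/241; 54/241]
x' − x̄ = [-1978/241, -2484/241] = K·y
y = (KᵀK)⁻¹·Kᵀ·(x' − x̄) = [-46]
z = y + H·x̄ = [-46] + [43] = [-3]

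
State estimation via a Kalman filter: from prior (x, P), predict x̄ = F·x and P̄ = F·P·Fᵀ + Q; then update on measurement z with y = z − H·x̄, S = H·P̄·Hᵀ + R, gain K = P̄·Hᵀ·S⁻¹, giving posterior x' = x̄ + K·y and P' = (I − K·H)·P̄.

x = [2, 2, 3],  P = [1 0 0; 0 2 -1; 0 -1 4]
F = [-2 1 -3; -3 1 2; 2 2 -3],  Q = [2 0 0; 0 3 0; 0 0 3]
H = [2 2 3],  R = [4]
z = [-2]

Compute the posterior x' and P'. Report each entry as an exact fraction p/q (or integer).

x̄ = F·x = [-11, 2, -1]
P̄ = F·P·Fᵀ + Q = [50 -15 45; -15 26 -27; 45 -27 63]
y = z − H·x̄ = [19]
S = H·P̄·Hᵀ + R = [971]
K = P̄·Hᵀ·S⁻¹ = [205/971; -59/971; 225/971]
x' = x̄ + K·y = [-6786/971, 821/971, 3304/971]
P' = (I − K·H)·P̄ = [6525/971 -2470/971 -2430/971; -2470/971 21765/971 -12942/971; -2430/971 -12942/971 10548/971]

x' = [-6786/971, 821/971, 3304/971]
P' = [6525/971 -2470/971 -2430/971; -2470/971 21765/971 -12942/971; -2430/971 -12942/971 10548/971]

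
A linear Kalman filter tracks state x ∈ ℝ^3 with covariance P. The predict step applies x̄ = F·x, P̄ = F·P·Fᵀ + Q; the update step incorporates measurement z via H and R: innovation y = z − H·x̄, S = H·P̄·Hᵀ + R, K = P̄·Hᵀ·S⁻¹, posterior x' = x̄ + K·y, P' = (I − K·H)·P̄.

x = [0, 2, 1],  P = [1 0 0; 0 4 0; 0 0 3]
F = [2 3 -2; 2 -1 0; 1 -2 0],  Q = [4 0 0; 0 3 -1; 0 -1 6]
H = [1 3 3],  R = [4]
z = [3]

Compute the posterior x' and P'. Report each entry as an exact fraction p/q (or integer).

x' = [407/174, 47/87, -67/174]
P' = [4583/87 -254/87 -1285/87; -254/87 281/87 -179/87; -1285/87 -179/87 632/87]

x̄ = F·x = [4, -2, -4]
P̄ = F·P·Fᵀ + Q = [56 -8 -22; -8 11 9; -22 9 23]
y = z − H·x̄ = [17]
S = H·P̄·Hᵀ + R = [348]
K = P̄·Hᵀ·S⁻¹ = [-17/174; 13/87; 37/174]
x' = x̄ + K·y = [407/174, 47/87, -67/174]
P' = (I − K·H)·P̄ = [4583/87 -254/87 -1285/87; -254/87 281/87 -179/87; -1285/87 -179/87 632/87]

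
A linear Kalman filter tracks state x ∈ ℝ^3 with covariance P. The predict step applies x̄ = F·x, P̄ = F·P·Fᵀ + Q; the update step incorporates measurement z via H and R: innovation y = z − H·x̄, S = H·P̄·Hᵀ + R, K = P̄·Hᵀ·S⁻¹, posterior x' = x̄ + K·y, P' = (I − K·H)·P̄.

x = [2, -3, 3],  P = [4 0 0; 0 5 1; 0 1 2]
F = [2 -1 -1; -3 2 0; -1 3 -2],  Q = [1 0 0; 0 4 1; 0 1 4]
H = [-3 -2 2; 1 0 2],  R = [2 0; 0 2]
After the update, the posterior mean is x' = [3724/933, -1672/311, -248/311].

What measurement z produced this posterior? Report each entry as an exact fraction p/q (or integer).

x̄ = F·x = [4, -12, -17]
P̄ = F·P·Fᵀ + Q = [26 -36 -20; -36 60 39; -20 39 49]
S = H·P̄·Hᵀ + R = [168 114; 114 144]
K = P̄·Hᵀ·S⁻¹ = [-419/933 241/933; 131/311 -13/311; 73/311 332/933]
x' − x̄ = [-8/933, 2060/311, 5039/311] = K·y
y = (KᵀK)⁻¹·Kᵀ·(x' − x̄) = [19, 33]
z = y + H·x̄ = [19, 33] + [-22, -30] = [-3, 3]

z = [-3, 3]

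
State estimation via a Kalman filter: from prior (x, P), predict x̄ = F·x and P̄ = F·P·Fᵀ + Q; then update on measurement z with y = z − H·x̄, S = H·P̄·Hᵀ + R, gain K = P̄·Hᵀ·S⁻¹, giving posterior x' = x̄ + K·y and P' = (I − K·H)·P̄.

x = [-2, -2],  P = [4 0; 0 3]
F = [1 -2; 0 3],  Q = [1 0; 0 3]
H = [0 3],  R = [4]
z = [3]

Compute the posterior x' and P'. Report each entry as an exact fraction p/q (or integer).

x̄ = F·x = [2, -6]
P̄ = F·P·Fᵀ + Q = [17 -18; -18 30]
y = z − H·x̄ = [21]
S = H·P̄·Hᵀ + R = [274]
K = P̄·Hᵀ·S⁻¹ = [-27/137; 45/137]
x' = x̄ + K·y = [-293/137, 123/137]
P' = (I − K·H)·P̄ = [871/137 -36/137; -36/137 60/137]

x' = [-293/137, 123/137]
P' = [871/137 -36/137; -36/137 60/137]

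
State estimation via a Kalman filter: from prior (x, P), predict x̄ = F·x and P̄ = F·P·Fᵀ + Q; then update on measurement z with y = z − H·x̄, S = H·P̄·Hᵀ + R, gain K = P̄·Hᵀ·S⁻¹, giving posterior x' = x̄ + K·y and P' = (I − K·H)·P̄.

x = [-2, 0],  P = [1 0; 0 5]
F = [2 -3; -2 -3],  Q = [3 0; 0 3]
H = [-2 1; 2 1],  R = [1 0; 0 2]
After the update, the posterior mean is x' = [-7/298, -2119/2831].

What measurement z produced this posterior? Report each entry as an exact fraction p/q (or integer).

x̄ = F·x = [-4, 4]
P̄ = F·P·Fᵀ + Q = [52 41; 41 52]
S = H·P̄·Hᵀ + R = [97 -156; -156 426]
K = P̄·Hᵀ·S⁻¹ = [-37/149 223/894; 1354/2831 4159/8493]
x' − x̄ = [1185/298, -13443/2831] = K·y
y = (KᵀK)⁻¹·Kᵀ·(x' − x̄) = [-13, 3]
z = y + H·x̄ = [-13, 3] + [12, -4] = [-1, -1]

z = [-1, -1]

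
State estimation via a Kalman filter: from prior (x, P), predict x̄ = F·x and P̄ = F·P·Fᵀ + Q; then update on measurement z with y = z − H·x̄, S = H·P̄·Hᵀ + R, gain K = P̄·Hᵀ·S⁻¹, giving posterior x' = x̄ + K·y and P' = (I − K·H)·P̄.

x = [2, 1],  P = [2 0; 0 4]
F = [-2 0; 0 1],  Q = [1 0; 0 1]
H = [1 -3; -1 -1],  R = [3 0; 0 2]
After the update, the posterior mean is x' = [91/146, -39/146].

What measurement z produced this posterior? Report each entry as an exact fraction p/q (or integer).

x̄ = F·x = [-4, 1]
P̄ = F·P·Fᵀ + Q = [9 0; 0 5]
S = H·P̄·Hᵀ + R = [57 6; 6 16]
K = P̄·Hᵀ·S⁻¹ = [33/146 -189/292; -35/146 -65/292]
x' − x̄ = [675/146, -185/146] = K·y
y = (KᵀK)⁻¹·Kᵀ·(x' − x̄) = [9, -4]
z = y + H·x̄ = [9, -4] + [-7, 3] = [2, -1]

z = [2, -1]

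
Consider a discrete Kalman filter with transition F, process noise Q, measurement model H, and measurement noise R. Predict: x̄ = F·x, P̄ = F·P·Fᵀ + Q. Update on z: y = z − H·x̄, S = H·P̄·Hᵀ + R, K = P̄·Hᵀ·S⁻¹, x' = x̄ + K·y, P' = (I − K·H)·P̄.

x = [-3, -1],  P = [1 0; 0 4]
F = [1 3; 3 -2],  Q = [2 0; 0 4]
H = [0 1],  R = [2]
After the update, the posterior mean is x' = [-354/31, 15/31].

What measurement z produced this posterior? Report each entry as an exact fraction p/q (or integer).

z = [1]

x̄ = F·x = [-6, -7]
P̄ = F·P·Fᵀ + Q = [39 -21; -21 29]
S = H·P̄·Hᵀ + R = [31]
K = P̄·Hᵀ·S⁻¹ = [-21/31; 29/31]
x' − x̄ = [-168/31, 232/31] = K·y
y = (KᵀK)⁻¹·Kᵀ·(x' − x̄) = [8]
z = y + H·x̄ = [8] + [-7] = [1]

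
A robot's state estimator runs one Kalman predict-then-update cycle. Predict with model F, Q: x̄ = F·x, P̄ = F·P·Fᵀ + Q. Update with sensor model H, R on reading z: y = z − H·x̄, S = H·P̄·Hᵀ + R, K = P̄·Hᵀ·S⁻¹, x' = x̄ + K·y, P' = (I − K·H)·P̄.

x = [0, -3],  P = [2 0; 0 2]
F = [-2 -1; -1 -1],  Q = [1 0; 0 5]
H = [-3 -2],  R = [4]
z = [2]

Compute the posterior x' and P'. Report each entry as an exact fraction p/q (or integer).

x̄ = F·x = [3, 3]
P̄ = F·P·Fᵀ + Q = [11 6; 6 9]
y = z − H·x̄ = [17]
S = H·P̄·Hᵀ + R = [211]
K = P̄·Hᵀ·S⁻¹ = [-45/211; -36/211]
x' = x̄ + K·y = [-132/211, 21/211]
P' = (I − K·H)·P̄ = [296/211 -354/211; -354/211 603/211]

x' = [-132/211, 21/211]
P' = [296/211 -354/211; -354/211 603/211]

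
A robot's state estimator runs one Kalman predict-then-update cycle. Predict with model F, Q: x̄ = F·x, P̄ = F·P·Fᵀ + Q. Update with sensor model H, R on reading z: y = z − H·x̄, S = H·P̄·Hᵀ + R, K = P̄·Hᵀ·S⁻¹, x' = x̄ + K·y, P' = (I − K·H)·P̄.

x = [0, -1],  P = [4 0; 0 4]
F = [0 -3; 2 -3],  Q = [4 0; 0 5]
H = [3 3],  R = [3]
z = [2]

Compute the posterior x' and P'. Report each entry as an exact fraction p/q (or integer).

x' = [77/127, 9/127]
P' = [748/127 -729/127; -729/127 3009/508]

x̄ = F·x = [3, 3]
P̄ = F·P·Fᵀ + Q = [40 36; 36 57]
y = z − H·x̄ = [-16]
S = H·P̄·Hᵀ + R = [1524]
K = P̄·Hᵀ·S⁻¹ = [19/127; 93/508]
x' = x̄ + K·y = [77/127, 9/127]
P' = (I − K·H)·P̄ = [748/127 -729/127; -729/127 3009/508]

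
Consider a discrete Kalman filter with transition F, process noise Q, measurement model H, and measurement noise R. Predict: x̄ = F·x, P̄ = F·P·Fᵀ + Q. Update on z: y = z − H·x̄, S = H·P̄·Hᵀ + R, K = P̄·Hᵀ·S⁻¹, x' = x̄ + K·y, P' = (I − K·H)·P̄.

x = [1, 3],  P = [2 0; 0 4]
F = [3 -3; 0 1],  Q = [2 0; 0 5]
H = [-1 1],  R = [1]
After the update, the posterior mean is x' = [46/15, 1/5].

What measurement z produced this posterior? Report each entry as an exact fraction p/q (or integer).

x̄ = F·x = [-6, 3]
P̄ = F·P·Fᵀ + Q = [56 -12; -12 9]
S = H·P̄·Hᵀ + R = [90]
K = P̄·Hᵀ·S⁻¹ = [-34/45; 7/30]
x' − x̄ = [136/15, -14/5] = K·y
y = (KᵀK)⁻¹·Kᵀ·(x' − x̄) = [-12]
z = y + H·x̄ = [-12] + [9] = [-3]

z = [-3]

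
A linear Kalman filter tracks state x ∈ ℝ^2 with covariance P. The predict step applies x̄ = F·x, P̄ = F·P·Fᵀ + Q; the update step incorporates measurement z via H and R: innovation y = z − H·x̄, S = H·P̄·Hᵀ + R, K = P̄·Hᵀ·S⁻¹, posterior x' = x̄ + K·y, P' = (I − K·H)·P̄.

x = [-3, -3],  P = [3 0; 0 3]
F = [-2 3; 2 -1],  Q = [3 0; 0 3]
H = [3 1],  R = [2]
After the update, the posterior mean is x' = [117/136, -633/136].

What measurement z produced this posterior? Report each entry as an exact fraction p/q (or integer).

z = [-2]

x̄ = F·x = [-3, -3]
P̄ = F·P·Fᵀ + Q = [42 -21; -21 18]
S = H·P̄·Hᵀ + R = [272]
K = P̄·Hᵀ·S⁻¹ = [105/272; -45/272]
x' − x̄ = [525/136, -225/136] = K·y
y = (KᵀK)⁻¹·Kᵀ·(x' − x̄) = [10]
z = y + H·x̄ = [10] + [-12] = [-2]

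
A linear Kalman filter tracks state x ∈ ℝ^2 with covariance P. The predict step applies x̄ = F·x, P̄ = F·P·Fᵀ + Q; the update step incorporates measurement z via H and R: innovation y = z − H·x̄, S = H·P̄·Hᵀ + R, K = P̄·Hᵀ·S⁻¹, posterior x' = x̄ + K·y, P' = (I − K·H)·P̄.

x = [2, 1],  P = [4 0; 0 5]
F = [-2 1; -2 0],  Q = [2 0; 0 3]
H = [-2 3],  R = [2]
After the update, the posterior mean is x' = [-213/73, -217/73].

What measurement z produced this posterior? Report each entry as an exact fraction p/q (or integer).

x̄ = F·x = [-3, -4]
P̄ = F·P·Fᵀ + Q = [23 16; 16 19]
S = H·P̄·Hᵀ + R = [73]
K = P̄·Hᵀ·S⁻¹ = [2/73; 25/73]
x' − x̄ = [6/73, 75/73] = K·y
y = (KᵀK)⁻¹·Kᵀ·(x' − x̄) = [3]
z = y + H·x̄ = [3] + [-6] = [-3]

z = [-3]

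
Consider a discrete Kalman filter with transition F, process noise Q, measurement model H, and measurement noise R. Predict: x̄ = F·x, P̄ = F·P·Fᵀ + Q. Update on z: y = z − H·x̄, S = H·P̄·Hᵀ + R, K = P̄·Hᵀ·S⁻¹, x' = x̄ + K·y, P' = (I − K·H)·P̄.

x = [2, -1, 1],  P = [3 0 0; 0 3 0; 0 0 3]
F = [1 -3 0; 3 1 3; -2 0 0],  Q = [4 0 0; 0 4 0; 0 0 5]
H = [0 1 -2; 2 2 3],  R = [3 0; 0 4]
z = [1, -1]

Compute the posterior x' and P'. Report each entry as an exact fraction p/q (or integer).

x̄ = F·x = [5, 8, -4]
P̄ = F·P·Fᵀ + Q = [34 0 -6; 0 61 -18; -6 -18 17]
y = z − H·x̄ = [-15, -15]
S = H·P̄·Hᵀ + R = [204 62; 62 249]
K = P̄·Hᵀ·S⁻¹ = [-14/5869 1182/5869; 19937/46952 3929/23476; -6567/23476 959/11738]
x' = x̄ + K·y = [11825/5869, -41309/46952, -24169/23476]
P' = (I − K·H)·P̄ = [140614/5869 -79018/5869 -39488/5869; -79018/5869 395839/46952 84007/23476; -39488/5869 84007/23476 25927/11738]

x' = [11825/5869, -41309/46952, -24169/23476]
P' = [140614/5869 -79018/5869 -39488/5869; -79018/5869 395839/46952 84007/23476; -39488/5869 84007/23476 25927/11738]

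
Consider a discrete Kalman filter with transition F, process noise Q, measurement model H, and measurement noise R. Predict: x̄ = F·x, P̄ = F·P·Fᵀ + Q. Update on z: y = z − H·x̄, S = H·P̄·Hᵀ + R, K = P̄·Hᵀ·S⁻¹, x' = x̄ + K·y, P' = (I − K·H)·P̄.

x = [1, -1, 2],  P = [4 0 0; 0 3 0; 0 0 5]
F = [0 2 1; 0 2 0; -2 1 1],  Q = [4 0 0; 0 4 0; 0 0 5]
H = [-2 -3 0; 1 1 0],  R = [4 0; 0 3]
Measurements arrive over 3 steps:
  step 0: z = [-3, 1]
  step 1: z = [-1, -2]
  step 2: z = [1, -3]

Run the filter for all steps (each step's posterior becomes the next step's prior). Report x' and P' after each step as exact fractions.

step 0: x' = [1251/782, -4/23, -149/782], P' = [1551/391 -60/23 872/391; -60/23 48/23 -34/23; 872/391 -34/23 9573/391]
step 1: x' = [-490129/289222, 170113/144611, -1077947/289222], P' = [1105054/144611 -752170/144611 550294/144611; -752170/144611 566116/144611 -344254/144611; 550294/144611 -344254/144611 2160361/144611]
step 2: x' = [-502534773/135670750, 131317719/67835375, -188066661/135670750], P' = [430261546/67835375 -292898626/67835375 129603322/67835375; -292898626/67835375 224984356/67835375 -68763382/67835375; 129603322/67835375 -68763382/67835375 968713129/67835375]

step 0: x̄ = F·x = [0, -2, -1]
step 0: P̄ = F·P·Fᵀ + Q = [21 12 11; 12 16 6; 11 6 29]
step 0: y = z − H·x̄ = [-9, 3]
step 0: S = H·P̄·Hᵀ + R = [376 -150; -150 64]
step 0: K = P̄·Hᵀ·S⁻¹ = [-21/782 177/391; -6/23 -4/23; -5/782 98/391]
step 0: x' = x̄ + K·y = [1251/782, -4/23, -149/782]
step 0: P' = (I − K·H)·P̄ = [1551/391 -60/23 872/391; -60/23 48/23 -34/23; 872/391 -34/23 9573/391]
step 1: x̄ = F·x = [-421/782, -8/23, -2787/782]
step 1: P̄ = F·P·Fᵀ + Q = [12089/391 124/23 11807/391; 124/23 284/23 268/23; 11807/391 268/23 17984/391]
step 1: y = z − H·x̄ = [-1220/391, -871/782]
step 1: S = H·P̄·Hᵀ + R = [118668/391 -49202/391; -49202/391 22306/391]
step 1: K = P̄·Hᵀ·S⁻¹ = [23201/289222 117628/144611; -48502/144611 -62018/144611; -33913/289222 68680/144611]
step 1: x' = x̄ + K·y = [-490129/289222, 170113/144611, -1077947/289222]
step 1: P' = (I − K·H)·P̄ = [1105054/144611 -752170/144611 550294/144611; -752170/144611 566116/144611 -344254/144611; 550294/144611 -344254/144611 2160361/144611]
step 2: x̄ = F·x = [-397495/289222, 340226/144611, 242537/289222]
step 2: P̄ = F·P·Fᵀ + Q = [3626253/144611 1575956/144611 4167923/144611; 1575956/144611 2842908/144611 3452404/144611; 4167923/144611 3452404/144611 7988744/144611]
step 2: y = z − H·x̄ = [767794/144611, -1150623/289222]
step 2: S = H·P̄·Hᵀ + R = [59581100/144611 -23661010/144611; -23661010/144611 10054906/144611]
step 2: K = P̄·Hᵀ·S⁻¹ = [9086393/135670750 9157528/13567075; -22288954/67835375 -4527618/13567075; -26458249/135670750 4055996/13567075]
step 2: x' = x̄ + K·y = [-502534773/135670750, 131317719/67835375, -188066661/135670750]
step 2: P' = (I − K·H)·P̄ = [430261546/67835375 -292898626/67835375 129603322/67835375; -292898626/67835375 224984356/67835375 -68763382/67835375; 129603322/67835375 -68763382/67835375 968713129/67835375]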